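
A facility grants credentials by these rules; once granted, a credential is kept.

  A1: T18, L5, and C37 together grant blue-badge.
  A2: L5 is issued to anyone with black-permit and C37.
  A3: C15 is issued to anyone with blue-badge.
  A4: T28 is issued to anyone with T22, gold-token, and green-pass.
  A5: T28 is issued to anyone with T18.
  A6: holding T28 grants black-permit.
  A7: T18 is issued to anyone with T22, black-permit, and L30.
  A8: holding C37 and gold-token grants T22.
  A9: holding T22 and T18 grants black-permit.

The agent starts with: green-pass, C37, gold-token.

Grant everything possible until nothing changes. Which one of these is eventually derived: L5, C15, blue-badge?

L5

Holding C37 and gold-token grants T22 (A8).
Holding T22, gold-token, and green-pass grants T28 (A4).
Holding T28 grants black-permit (A6).
Holding black-permit and C37 grants L5 (A2).
C15 would need blue-badge (A3), but blue-badge is never granted. blue-badge would need T18, L5, and C37 (A1), but T18 is never granted.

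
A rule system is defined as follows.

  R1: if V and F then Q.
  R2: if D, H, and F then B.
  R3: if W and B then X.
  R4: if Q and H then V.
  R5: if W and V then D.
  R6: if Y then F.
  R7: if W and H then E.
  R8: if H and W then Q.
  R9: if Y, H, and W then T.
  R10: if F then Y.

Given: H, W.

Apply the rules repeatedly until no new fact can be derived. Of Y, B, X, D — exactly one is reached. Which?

From H and W, R8 gives Q.
Q and H hold, so V follows (R4).
From W and V, R5 gives D.
Y would need F (R10), but F is never established. B would need D, H, and F (R2), but F is never established. X would need W and B (R3), but B is never established.

D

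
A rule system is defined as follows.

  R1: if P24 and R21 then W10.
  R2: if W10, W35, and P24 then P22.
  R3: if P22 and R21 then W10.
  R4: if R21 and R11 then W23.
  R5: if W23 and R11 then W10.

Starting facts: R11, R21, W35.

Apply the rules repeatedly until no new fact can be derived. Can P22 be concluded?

No

P22 would need W10, W35, and P24 (R2), but P24 is never established.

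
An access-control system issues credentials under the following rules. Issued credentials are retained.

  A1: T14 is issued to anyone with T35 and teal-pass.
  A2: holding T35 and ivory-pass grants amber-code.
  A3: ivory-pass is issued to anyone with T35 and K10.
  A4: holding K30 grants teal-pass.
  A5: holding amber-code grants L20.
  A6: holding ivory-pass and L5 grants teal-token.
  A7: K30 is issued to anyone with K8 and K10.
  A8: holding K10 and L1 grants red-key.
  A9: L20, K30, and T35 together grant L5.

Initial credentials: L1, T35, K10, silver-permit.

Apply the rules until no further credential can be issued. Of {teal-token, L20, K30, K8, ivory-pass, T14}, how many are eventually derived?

2

Holding T35 and K10 grants ivory-pass (A3).
Holding T35 and ivory-pass grants amber-code (A2).
Holding amber-code grants L20 (A5).
teal-token would need ivory-pass and L5 (A6), but L5 is never granted.
L20: reached.
K30 would need K8 and K10 (A7), but K8 is never granted.
No rule produces K8, and it is not given.
ivory-pass: reached.
T14 would need T35 and teal-pass (A1), but teal-pass is never granted.
Reached: L20 and ivory-pass — 2 of the 6.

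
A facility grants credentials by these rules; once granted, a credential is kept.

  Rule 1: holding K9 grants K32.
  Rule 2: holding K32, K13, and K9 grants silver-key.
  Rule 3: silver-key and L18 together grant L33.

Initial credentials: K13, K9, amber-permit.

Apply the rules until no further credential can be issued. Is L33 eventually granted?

L33 would need silver-key and L18 (Rule 3), but L18 is never granted.

No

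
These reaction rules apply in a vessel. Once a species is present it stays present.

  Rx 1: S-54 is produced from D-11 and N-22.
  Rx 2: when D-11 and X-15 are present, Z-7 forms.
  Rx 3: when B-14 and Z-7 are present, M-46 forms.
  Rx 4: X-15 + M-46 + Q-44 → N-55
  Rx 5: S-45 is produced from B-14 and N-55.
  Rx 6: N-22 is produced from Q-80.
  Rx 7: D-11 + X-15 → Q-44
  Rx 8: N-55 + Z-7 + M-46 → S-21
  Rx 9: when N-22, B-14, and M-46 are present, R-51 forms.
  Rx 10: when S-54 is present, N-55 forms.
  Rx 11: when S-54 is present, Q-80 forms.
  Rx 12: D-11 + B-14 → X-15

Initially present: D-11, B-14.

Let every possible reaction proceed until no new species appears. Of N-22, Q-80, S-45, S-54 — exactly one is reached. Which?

D-11 and B-14 present → X-15 forms (Rx 12).
D-11 and X-15 present → Z-7 forms (Rx 2).
D-11 and X-15 present → Q-44 forms (Rx 7).
B-14 and Z-7 present → M-46 forms (Rx 3).
X-15, M-46, and Q-44 present → N-55 forms (Rx 4).
B-14 and N-55 present → S-45 forms (Rx 5).
S-54 would need D-11 and N-22 (Rx 1), but N-22 never forms. Q-80 would need S-54 (Rx 11), but S-54 never forms. N-22 would need Q-80 (Rx 6), but Q-80 never forms.

S-45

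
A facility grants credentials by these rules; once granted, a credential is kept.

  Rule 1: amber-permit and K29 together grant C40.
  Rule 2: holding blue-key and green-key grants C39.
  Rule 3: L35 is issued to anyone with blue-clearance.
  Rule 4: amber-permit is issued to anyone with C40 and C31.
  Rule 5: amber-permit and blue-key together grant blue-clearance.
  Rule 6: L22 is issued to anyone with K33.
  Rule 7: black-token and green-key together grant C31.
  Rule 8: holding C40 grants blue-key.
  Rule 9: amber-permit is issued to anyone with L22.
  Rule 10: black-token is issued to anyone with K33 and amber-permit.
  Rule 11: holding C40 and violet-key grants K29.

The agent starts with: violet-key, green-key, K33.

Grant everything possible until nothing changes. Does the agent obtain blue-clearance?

blue-clearance would need amber-permit and blue-key (Rule 5), but blue-key is never granted.

No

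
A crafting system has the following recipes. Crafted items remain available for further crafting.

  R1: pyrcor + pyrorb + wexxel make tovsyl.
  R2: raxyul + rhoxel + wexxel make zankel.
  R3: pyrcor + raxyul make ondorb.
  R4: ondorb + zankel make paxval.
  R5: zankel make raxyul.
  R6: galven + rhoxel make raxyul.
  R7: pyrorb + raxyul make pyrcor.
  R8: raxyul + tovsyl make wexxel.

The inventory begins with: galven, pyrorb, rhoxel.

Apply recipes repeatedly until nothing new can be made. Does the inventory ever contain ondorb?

galven + rhoxel → raxyul (R6).
pyrorb + raxyul → pyrcor (R7).
Using R3, pyrcor and raxyul make ondorb.

Yes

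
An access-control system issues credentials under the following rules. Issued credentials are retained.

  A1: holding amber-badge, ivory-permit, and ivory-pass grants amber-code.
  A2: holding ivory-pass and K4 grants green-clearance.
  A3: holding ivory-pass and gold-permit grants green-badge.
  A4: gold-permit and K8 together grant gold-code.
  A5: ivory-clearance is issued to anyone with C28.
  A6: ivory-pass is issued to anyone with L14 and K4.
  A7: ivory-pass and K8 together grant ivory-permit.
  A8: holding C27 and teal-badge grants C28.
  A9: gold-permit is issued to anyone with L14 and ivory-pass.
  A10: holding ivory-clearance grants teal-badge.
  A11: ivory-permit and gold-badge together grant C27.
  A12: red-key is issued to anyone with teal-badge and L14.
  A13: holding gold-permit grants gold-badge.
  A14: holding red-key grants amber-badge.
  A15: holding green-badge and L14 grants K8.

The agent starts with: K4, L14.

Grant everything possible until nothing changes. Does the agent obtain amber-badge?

amber-badge would need red-key (A14), but red-key is never granted.

No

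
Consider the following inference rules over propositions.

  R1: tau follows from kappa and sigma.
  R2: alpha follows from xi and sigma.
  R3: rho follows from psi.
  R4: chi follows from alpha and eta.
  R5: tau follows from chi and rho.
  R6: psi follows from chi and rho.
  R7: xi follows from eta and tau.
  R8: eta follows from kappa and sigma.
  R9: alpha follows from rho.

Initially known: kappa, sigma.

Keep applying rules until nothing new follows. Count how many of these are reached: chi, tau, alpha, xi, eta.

kappa and sigma hold, so eta follows (R8).
kappa and sigma hold, so tau follows (R1).
eta and tau hold, so xi follows (R7).
From xi and sigma, R2 gives alpha.
alpha and eta hold, so chi follows (R4).
chi: reached.
tau: reached.
alpha: reached.
xi: reached.
eta: reached.
All 5 are reached.

5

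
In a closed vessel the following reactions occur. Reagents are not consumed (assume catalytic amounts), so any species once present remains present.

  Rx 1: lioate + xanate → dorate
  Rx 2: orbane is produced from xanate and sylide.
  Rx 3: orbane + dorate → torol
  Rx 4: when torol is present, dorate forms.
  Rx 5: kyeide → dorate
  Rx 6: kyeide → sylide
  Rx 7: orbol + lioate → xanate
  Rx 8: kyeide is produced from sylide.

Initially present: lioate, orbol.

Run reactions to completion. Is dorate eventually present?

Yes

orbol and lioate present → xanate forms (Rx 7).
lioate and xanate present → dorate forms (Rx 1).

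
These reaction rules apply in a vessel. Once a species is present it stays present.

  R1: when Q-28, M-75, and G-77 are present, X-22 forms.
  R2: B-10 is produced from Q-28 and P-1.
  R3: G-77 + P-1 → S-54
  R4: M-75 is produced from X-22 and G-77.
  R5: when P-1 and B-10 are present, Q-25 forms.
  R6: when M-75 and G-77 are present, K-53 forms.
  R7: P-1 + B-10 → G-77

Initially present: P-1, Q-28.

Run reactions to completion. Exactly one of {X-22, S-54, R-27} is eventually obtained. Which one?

Q-28 and P-1 present → B-10 forms (R2).
P-1 and B-10 present → G-77 forms (R7).
G-77 and P-1 present → S-54 forms (R3).
X-22 would need Q-28, M-75, and G-77 (R1), but M-75 never forms. No rule produces R-27, and it is not given.

S-54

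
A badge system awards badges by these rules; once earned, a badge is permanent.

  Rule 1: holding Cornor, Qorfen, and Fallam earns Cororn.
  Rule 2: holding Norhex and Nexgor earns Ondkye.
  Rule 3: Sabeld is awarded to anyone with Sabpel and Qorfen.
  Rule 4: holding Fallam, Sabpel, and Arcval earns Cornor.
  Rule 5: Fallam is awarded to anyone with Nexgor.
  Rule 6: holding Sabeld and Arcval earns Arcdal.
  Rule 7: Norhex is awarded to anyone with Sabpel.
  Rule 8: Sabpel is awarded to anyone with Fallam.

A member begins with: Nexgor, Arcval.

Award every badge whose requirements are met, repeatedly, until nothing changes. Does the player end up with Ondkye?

Yes

With Nexgor, Fallam is earned (Rule 5).
With Fallam, Sabpel is earned (Rule 8).
With Sabpel, Norhex is earned (Rule 7).
With Norhex and Nexgor, Ondkye is earned (Rule 2).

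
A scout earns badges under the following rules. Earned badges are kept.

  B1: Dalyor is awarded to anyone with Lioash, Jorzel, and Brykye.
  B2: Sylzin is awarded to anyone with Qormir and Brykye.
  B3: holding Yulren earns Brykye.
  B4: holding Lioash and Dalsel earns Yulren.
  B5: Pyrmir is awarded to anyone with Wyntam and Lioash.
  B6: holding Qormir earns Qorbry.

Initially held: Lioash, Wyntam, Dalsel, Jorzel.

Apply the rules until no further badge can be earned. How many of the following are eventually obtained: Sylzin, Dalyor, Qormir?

With Lioash and Dalsel, Yulren is earned (B4).
With Yulren, Brykye is earned (B3).
With Lioash, Jorzel, and Brykye, Dalyor is earned (B1).
Sylzin would need Qormir and Brykye (B2), but Qormir is never earned.
Dalyor: reached.
No rule produces Qormir, and it is not given.
Reached: Dalyor — 1 of the 3.

1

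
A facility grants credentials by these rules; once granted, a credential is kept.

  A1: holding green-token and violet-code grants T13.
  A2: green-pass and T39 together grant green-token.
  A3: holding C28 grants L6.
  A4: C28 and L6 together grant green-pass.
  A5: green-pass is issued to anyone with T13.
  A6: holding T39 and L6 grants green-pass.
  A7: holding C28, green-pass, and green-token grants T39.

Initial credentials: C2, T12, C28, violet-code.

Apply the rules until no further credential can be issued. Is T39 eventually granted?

T39 would need C28, green-pass, and green-token (A7), but green-token is never granted.

No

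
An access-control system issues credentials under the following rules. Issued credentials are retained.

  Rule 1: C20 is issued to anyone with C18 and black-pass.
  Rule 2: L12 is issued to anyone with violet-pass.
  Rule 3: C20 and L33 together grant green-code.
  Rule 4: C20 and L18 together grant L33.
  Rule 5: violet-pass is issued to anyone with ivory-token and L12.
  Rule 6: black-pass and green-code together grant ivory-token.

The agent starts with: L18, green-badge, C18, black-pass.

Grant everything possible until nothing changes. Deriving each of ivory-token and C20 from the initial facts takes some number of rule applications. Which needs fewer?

C20: Holding C18 and black-pass grants C20 (Rule 1). [1 rule application]
ivory-token: Holding C18 and black-pass grants C20 (Rule 1). Holding C20 and L18 grants L33 (Rule 4). Holding C20 and L33 grants green-code (Rule 3). Holding black-pass and green-code grants ivory-token (Rule 6). [4 rule applications]
C20 needs fewer.

C20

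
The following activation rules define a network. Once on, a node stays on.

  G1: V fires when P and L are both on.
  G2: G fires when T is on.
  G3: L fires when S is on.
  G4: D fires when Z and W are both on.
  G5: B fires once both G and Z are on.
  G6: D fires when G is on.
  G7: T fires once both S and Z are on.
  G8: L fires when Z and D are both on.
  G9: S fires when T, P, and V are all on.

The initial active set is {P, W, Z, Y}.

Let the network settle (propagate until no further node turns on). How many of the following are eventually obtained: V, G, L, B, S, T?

G4: Z and W on → D on.
G8: Z and D on → L on.
P and L are on, so V fires (G1).
V: reached.
G would need T (G2), but T never turns on.
L: reached.
B would need G and Z (G5), but G never turns on.
S would need T, P, and V (G9), but T never turns on.
T would need S and Z (G7), but S never turns on.
Reached: V and L — 2 of the 6.

2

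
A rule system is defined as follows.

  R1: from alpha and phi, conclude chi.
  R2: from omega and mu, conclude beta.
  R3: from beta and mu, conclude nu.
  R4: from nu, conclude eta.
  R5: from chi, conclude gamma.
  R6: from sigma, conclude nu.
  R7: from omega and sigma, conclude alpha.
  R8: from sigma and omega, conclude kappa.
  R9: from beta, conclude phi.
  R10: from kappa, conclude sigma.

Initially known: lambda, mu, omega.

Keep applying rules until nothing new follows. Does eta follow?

Yes

omega and mu hold, so beta follows (R2).
beta and mu hold, so nu follows (R3).
From nu, R4 gives eta.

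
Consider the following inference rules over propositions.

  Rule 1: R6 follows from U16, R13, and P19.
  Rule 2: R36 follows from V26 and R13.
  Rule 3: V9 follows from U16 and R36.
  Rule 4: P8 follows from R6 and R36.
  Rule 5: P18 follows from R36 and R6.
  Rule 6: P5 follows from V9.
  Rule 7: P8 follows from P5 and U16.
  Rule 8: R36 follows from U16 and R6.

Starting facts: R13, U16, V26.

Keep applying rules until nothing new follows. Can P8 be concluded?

Yes

From V26 and R13, Rule 2 gives R36.
U16 and R36 hold, so V9 follows (Rule 3).
V9 holds, so P5 follows (Rule 6).
P5 and U16 hold, so P8 follows (Rule 7).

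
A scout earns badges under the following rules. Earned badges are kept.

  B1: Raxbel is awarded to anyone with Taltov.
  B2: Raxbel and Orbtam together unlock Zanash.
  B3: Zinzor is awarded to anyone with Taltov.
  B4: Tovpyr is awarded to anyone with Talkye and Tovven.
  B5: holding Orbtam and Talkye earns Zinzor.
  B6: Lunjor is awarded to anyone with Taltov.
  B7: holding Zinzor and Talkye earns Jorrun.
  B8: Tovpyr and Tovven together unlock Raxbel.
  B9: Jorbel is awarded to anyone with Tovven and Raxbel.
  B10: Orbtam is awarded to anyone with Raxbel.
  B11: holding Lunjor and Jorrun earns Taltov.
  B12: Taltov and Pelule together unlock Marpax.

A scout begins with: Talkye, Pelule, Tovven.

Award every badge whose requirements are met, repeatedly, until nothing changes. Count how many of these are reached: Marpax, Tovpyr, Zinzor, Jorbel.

With Talkye and Tovven, Tovpyr is earned (B4).
With Tovpyr and Tovven, Raxbel is earned (B8).
With Raxbel, Orbtam is earned (B10).
With Tovven and Raxbel, Jorbel is earned (B9).
With Orbtam and Talkye, Zinzor is earned (B5).
Marpax would need Taltov and Pelule (B12), but Taltov is never earned.
Tovpyr: reached.
Zinzor: reached.
Jorbel: reached.
Reached: Tovpyr, Zinzor, and Jorbel — 3 of the 4.

3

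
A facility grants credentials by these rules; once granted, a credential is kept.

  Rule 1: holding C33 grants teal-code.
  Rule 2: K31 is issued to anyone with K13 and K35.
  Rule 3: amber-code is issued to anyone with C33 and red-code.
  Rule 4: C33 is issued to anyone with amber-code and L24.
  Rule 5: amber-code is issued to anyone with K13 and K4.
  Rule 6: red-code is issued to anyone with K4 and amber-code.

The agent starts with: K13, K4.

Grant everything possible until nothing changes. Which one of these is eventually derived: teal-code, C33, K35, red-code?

Holding K13 and K4 grants amber-code (Rule 5).
Holding K4 and amber-code grants red-code (Rule 6).
C33 would need amber-code and L24 (Rule 4), but L24 is never granted. teal-code would need C33 (Rule 1), but C33 is never granted. No rule produces K35, and it is not given.

red-code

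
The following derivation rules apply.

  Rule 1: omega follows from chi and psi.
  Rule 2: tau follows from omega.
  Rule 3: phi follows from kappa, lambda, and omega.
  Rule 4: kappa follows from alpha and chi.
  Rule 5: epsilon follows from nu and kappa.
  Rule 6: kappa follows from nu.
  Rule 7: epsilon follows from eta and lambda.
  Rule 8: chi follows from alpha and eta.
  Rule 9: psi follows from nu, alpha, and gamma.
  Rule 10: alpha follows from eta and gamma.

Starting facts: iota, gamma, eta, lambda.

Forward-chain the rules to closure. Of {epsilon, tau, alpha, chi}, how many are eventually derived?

From eta and lambda, Rule 7 gives epsilon.
eta and gamma hold, so alpha follows (Rule 10).
alpha and eta hold, so chi follows (Rule 8).
epsilon: reached.
tau would need omega (Rule 2), but omega is never established.
alpha: reached.
chi: reached.
Reached: epsilon, alpha, and chi — 3 of the 4.

3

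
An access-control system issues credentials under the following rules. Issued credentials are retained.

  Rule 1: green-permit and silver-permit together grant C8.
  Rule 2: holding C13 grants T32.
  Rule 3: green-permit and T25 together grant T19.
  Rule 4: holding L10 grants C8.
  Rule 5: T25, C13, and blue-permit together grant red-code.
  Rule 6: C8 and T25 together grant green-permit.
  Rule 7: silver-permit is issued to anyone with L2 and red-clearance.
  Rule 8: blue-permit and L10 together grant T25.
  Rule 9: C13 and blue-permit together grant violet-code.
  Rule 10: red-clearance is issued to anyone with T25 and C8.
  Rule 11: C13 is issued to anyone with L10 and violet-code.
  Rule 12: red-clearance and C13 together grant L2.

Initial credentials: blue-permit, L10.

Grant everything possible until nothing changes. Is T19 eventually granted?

Yes

Holding blue-permit and L10 grants T25 (Rule 8).
Holding L10 grants C8 (Rule 4).
Holding C8 and T25 grants green-permit (Rule 6).
Holding green-permit and T25 grants T19 (Rule 3).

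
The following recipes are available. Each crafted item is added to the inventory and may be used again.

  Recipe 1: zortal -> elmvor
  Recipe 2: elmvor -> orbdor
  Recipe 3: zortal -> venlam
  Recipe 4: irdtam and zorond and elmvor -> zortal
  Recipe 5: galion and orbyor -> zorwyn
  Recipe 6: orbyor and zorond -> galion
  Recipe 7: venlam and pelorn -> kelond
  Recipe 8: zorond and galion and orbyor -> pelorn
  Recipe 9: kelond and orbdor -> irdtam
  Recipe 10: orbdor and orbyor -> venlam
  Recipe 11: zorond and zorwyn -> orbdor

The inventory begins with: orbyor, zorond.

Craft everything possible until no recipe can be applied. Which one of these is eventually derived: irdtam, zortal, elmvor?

Using Recipe 6, orbyor and zorond make galion.
Using Recipe 5, galion and orbyor make zorwyn.
Using Recipe 8, zorond, galion, and orbyor make pelorn.
zorond and zorwyn -> orbdor (Recipe 11).
orbdor and orbyor -> venlam (Recipe 10).
venlam and pelorn -> kelond (Recipe 7).
Using Recipe 9, kelond and orbdor make irdtam.
zortal would need irdtam, zorond, and elmvor (Recipe 4), but elmvor is never obtained. elmvor would need zortal (Recipe 1), but zortal is never obtained.

irdtam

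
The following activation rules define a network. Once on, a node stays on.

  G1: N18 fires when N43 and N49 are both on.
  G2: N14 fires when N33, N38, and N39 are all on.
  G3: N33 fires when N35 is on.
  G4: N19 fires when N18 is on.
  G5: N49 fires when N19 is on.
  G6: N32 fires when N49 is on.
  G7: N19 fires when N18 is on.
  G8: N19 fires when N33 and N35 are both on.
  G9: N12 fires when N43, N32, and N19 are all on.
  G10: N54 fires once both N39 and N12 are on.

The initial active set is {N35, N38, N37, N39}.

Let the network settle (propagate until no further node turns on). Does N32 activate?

Yes

N35 is on, so N33 fires (G3).
G8: N33 and N35 on → N19 on.
G5: N19 on → N49 on.
N49 is on, so N32 fires (G6).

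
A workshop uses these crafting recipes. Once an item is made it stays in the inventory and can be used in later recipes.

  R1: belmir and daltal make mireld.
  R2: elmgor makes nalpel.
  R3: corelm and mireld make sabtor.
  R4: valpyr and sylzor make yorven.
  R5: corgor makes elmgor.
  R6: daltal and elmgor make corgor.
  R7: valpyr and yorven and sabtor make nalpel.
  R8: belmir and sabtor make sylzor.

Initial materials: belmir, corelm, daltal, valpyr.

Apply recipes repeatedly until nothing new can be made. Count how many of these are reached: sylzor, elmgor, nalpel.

2

belmir and daltal → mireld (R1).
corelm and mireld → sabtor (R3).
belmir and sabtor → sylzor (R8).
Using R4, valpyr and sylzor make yorven.
Using R7, valpyr, yorven, and sabtor make nalpel.
sylzor: reached.
elmgor would need corgor (R5), but corgor is never obtained.
nalpel: reached.
Reached: sylzor and nalpel — 2 of the 3.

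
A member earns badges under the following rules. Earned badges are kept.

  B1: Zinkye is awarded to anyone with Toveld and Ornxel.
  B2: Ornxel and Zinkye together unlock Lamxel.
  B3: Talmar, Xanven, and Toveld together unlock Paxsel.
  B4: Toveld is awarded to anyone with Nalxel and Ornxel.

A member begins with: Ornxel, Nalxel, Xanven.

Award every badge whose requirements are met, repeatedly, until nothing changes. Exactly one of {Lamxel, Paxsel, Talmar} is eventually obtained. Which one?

With Nalxel and Ornxel, Toveld is earned (B4).
With Toveld and Ornxel, Zinkye is earned (B1).
With Ornxel and Zinkye, Lamxel is earned (B2).
No rule produces Talmar, and it is not given. Paxsel would need Talmar, Xanven, and Toveld (B3), but Talmar is never earned.

Lamxel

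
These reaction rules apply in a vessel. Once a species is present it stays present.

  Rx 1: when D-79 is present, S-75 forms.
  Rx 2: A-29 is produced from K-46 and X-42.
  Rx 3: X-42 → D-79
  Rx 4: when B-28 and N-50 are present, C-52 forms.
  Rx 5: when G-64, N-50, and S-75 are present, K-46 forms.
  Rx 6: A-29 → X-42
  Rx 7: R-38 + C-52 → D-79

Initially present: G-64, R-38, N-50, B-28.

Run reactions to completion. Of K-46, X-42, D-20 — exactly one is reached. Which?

B-28 and N-50 present → C-52 forms (Rx 4).
R-38 and C-52 present → D-79 forms (Rx 7).
D-79 present → S-75 forms (Rx 1).
G-64, N-50, and S-75 present → K-46 forms (Rx 5).
No rule produces D-20, and it is not given. X-42 would need A-29 (Rx 6), but A-29 never forms.

K-46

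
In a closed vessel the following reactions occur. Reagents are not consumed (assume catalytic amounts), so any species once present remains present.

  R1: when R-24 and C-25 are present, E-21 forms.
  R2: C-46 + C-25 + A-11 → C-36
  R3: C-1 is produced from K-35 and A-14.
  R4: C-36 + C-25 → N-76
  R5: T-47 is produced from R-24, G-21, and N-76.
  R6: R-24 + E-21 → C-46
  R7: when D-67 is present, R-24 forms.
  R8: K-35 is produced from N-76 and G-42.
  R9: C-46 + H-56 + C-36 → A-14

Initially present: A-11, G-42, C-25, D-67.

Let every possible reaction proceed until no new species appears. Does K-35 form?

Yes

D-67 present → R-24 forms (R7).
R-24 and C-25 present → E-21 forms (R1).
R-24 and E-21 present → C-46 forms (R6).
C-46, C-25, and A-11 present → C-36 forms (R2).
C-36 and C-25 present → N-76 forms (R4).
N-76 and G-42 present → K-35 forms (R8).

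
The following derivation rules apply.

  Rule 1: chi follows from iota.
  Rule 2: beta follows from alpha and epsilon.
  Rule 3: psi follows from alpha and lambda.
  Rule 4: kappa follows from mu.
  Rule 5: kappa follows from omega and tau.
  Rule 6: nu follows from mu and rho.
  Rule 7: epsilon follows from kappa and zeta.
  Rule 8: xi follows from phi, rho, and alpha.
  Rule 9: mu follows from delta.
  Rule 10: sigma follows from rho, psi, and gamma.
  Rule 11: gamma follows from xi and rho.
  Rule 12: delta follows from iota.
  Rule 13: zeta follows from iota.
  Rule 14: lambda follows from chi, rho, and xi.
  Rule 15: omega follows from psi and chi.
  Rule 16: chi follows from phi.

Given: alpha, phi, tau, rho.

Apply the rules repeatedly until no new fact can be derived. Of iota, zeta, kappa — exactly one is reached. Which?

kappa

phi holds, so chi follows (Rule 16).
From phi, rho, and alpha, Rule 8 gives xi.
chi, rho, and xi hold, so lambda follows (Rule 14).
alpha and lambda hold, so psi follows (Rule 3).
psi and chi hold, so omega follows (Rule 15).
omega and tau hold, so kappa follows (Rule 5).
No rule produces iota, and it is not given. zeta would need iota (Rule 13), but iota is never established.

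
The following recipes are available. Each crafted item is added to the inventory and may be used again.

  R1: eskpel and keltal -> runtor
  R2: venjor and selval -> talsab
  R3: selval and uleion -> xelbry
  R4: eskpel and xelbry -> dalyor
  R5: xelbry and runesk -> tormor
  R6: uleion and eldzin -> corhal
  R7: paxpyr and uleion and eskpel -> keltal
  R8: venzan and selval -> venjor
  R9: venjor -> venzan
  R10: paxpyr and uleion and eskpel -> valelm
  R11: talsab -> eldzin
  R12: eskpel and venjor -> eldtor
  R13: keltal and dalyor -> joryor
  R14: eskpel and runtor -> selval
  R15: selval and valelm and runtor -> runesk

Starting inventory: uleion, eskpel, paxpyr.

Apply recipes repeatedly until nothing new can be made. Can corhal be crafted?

corhal would need uleion and eldzin (R6), but eldzin is never obtained.

No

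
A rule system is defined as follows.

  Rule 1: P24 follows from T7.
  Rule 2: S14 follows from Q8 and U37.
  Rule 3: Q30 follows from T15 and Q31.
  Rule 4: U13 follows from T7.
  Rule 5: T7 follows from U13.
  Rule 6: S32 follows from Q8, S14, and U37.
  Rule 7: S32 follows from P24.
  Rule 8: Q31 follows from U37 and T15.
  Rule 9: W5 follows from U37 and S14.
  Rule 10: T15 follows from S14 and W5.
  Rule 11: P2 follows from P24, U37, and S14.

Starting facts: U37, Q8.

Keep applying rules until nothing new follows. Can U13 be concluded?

U13 would need T7 (Rule 4), but T7 is never established.

No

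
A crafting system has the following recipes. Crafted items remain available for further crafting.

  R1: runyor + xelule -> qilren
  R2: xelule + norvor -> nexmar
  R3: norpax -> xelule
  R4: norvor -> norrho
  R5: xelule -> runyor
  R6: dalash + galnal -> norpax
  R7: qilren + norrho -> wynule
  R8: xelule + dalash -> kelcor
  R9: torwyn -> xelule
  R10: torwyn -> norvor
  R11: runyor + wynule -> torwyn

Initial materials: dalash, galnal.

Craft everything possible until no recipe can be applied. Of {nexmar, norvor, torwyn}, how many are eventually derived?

nexmar would need xelule and norvor (R2), but norvor is never obtained.
norvor would need torwyn (R10), but torwyn is never obtained.
torwyn would need runyor and wynule (R11), but wynule is never obtained.
None of the 3 are reached.

0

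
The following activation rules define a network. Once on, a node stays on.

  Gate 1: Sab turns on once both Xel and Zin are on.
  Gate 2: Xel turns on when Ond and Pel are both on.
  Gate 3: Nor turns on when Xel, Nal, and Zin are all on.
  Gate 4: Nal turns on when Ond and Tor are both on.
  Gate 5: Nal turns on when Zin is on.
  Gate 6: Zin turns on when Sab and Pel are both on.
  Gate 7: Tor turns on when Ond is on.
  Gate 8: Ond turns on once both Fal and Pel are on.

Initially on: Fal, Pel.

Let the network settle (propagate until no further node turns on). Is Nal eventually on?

Gate 8: Fal and Pel on → Ond on.
Gate 7: Ond on → Tor on.
Gate 4: Ond and Tor on → Nal on.

Yes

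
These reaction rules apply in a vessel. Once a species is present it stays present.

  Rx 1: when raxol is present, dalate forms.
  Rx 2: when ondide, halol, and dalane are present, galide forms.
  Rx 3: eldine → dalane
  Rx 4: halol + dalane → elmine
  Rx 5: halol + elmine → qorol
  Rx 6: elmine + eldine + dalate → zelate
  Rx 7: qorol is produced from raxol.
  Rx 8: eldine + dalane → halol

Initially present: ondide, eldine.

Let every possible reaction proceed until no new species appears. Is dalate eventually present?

No

dalate would need raxol (Rx 1), but raxol never forms.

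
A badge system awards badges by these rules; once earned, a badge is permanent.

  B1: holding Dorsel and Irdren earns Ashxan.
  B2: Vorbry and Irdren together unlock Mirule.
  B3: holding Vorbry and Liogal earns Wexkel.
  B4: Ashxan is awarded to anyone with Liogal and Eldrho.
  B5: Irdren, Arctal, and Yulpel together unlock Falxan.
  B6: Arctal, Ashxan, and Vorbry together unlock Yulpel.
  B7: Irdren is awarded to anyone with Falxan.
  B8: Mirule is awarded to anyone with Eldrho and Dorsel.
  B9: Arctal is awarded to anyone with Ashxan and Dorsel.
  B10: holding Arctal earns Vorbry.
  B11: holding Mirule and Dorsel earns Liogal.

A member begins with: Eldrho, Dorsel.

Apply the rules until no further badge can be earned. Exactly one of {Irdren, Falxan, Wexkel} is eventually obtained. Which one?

Wexkel

With Eldrho and Dorsel, Mirule is earned (B8).
With Mirule and Dorsel, Liogal is earned (B11).
With Liogal and Eldrho, Ashxan is earned (B4).
With Ashxan and Dorsel, Arctal is earned (B9).
With Arctal, Vorbry is earned (B10).
With Vorbry and Liogal, Wexkel is earned (B3).
Irdren would need Falxan (B7), but Falxan is never earned. Falxan would need Irdren, Arctal, and Yulpel (B5), but Irdren is never earned.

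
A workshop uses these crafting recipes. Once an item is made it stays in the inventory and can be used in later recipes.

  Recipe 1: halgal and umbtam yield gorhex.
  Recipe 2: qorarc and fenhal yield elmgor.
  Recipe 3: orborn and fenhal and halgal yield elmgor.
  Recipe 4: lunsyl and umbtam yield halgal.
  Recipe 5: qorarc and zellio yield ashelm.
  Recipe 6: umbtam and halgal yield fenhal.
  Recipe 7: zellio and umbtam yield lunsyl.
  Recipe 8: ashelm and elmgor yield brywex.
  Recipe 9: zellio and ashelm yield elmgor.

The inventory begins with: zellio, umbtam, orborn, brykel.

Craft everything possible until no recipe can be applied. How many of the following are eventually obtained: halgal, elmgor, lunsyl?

zellio and umbtam → lunsyl (Recipe 7).
Using Recipe 4, lunsyl and umbtam make halgal.
umbtam and halgal → fenhal (Recipe 6).
orborn and fenhal and halgal → elmgor (Recipe 3).
halgal: reached.
elmgor: reached.
lunsyl: reached.
All 3 are reached.

3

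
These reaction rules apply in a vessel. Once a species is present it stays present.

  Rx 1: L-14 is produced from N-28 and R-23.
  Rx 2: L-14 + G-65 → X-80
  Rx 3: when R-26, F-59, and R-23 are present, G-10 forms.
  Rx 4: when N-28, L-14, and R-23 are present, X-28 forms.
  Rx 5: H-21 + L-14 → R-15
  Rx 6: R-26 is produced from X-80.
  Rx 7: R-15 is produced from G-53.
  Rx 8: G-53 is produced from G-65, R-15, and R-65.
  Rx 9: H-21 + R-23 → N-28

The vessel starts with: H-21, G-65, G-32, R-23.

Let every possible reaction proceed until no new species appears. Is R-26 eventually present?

H-21 and R-23 present → N-28 forms (Rx 9).
N-28 and R-23 present → L-14 forms (Rx 1).
L-14 and G-65 present → X-80 forms (Rx 2).
X-80 present → R-26 forms (Rx 6).

Yes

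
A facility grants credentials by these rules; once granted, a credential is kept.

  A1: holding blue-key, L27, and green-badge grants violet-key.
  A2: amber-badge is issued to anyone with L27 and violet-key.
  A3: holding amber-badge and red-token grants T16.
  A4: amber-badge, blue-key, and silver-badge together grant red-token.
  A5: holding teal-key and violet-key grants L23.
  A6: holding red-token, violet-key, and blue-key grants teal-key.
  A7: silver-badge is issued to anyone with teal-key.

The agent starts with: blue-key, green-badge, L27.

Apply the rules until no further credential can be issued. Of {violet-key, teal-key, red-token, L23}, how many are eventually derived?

Holding blue-key, L27, and green-badge grants violet-key (A1).
violet-key: reached.
teal-key would need red-token, violet-key, and blue-key (A6), but red-token is never granted.
red-token would need amber-badge, blue-key, and silver-badge (A4), but silver-badge is never granted.
L23 would need teal-key and violet-key (A5), but teal-key is never granted.
Reached: violet-key — 1 of the 4.

1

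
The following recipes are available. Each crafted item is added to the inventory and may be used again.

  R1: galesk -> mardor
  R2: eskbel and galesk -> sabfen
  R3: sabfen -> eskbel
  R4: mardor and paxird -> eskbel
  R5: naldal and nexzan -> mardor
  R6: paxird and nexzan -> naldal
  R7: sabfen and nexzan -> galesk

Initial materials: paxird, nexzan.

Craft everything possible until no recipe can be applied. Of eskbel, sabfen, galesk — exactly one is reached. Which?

eskbel

paxird and nexzan -> naldal (R6).
naldal and nexzan -> mardor (R5).
Using R4, mardor and paxird make eskbel.
sabfen would need eskbel and galesk (R2), but galesk is never obtained. galesk would need sabfen and nexzan (R7), but sabfen is never obtained.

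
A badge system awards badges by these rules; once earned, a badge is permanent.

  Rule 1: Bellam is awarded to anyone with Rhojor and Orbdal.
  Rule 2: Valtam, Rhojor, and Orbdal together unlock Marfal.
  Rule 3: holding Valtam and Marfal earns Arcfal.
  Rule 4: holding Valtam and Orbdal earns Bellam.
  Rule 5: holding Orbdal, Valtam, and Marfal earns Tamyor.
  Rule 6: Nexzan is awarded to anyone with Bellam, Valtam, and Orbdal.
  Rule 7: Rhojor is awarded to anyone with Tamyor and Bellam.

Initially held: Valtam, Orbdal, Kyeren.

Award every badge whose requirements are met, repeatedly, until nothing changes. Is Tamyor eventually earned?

No

Tamyor would need Orbdal, Valtam, and Marfal (Rule 5), but Marfal is never earned.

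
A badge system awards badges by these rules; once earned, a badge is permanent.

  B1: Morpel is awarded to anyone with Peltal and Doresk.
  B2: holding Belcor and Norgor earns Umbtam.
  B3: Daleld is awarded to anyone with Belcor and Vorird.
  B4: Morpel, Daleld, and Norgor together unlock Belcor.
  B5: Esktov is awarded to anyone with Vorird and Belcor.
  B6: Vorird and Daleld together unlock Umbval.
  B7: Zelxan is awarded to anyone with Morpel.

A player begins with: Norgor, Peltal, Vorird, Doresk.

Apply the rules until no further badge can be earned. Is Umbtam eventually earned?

Umbtam would need Belcor and Norgor (B2), but Belcor is never earned.

No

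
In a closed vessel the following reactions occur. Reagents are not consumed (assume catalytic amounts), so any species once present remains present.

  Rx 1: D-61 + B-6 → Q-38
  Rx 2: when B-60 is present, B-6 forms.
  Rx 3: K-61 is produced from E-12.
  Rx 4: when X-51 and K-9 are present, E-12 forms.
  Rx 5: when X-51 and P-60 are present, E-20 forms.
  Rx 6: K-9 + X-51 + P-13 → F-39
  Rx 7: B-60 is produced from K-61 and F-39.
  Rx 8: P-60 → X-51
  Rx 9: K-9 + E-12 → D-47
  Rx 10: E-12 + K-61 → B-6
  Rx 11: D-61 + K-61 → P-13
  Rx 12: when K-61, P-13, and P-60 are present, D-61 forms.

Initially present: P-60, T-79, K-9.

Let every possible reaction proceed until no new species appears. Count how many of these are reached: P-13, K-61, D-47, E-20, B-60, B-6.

P-60 present → X-51 forms (Rx 8).
X-51 and K-9 present → E-12 forms (Rx 4).
X-51 and P-60 present → E-20 forms (Rx 5).
E-12 present → K-61 forms (Rx 3).
K-9 and E-12 present → D-47 forms (Rx 9).
E-12 and K-61 present → B-6 forms (Rx 10).
P-13 would need D-61 and K-61 (Rx 11), but D-61 never forms.
K-61: reached.
D-47: reached.
E-20: reached.
B-60 would need K-61 and F-39 (Rx 7), but F-39 never forms.
B-6: reached.
Reached: K-61, D-47, E-20, and B-6 — 4 of the 6.

4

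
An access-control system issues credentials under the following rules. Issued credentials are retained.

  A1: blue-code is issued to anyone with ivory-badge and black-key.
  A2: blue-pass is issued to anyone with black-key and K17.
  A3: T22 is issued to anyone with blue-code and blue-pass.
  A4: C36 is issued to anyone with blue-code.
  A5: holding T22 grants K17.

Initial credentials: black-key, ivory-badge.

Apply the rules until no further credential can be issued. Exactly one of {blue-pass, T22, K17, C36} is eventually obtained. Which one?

C36

Holding ivory-badge and black-key grants blue-code (A1).
Holding blue-code grants C36 (A4).
T22 would need blue-code and blue-pass (A3), but blue-pass is never granted. K17 would need T22 (A5), but T22 is never granted. blue-pass would need black-key and K17 (A2), but K17 is never granted.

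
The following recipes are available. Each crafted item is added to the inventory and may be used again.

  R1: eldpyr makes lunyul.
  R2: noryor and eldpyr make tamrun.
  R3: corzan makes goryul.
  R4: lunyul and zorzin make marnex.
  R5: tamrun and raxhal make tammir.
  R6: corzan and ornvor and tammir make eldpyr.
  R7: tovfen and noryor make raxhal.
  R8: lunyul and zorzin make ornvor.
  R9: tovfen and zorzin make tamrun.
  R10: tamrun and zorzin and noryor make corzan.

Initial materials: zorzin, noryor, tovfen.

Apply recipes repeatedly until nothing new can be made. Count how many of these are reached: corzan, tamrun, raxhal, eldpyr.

Using R9, tovfen and zorzin make tamrun.
tovfen and noryor → raxhal (R7).
tamrun and zorzin and noryor → corzan (R10).
corzan: reached.
tamrun: reached.
raxhal: reached.
eldpyr would need corzan, ornvor, and tammir (R6), but ornvor is never obtained.
Reached: corzan, tamrun, and raxhal — 3 of the 4.

3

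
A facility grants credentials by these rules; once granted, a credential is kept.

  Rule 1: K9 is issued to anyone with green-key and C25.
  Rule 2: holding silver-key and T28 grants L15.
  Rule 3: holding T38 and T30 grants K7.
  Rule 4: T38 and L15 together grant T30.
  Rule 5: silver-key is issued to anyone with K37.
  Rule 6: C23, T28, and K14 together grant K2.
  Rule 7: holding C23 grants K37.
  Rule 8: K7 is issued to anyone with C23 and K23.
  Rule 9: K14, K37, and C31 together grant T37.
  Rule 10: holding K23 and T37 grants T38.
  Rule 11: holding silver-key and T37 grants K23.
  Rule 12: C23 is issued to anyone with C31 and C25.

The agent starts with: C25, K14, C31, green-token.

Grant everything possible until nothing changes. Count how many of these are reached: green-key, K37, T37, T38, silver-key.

Holding C31 and C25 grants C23 (Rule 12).
Holding C23 grants K37 (Rule 7).
Holding K14, K37, and C31 grants T37 (Rule 9).
Holding K37 grants silver-key (Rule 5).
Holding silver-key and T37 grants K23 (Rule 11).
Holding K23 and T37 grants T38 (Rule 10).
No rule produces green-key, and it is not given.
K37: reached.
T37: reached.
T38: reached.
silver-key: reached.
Reached: K37, T37, T38, and silver-key — 4 of the 5.

4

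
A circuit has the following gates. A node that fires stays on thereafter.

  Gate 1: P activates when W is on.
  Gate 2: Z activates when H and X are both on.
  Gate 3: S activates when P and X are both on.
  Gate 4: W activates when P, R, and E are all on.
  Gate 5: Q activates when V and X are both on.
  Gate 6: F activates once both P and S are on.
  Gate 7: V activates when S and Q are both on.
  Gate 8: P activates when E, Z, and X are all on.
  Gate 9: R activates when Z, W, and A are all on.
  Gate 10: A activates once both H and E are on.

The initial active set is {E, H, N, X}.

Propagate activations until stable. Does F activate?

H and X are on, so Z activates (Gate 2).
Gate 8: E, Z, and X on → P on.
Gate 3: P and X on → S on.
Gate 6: P and S on → F on.

Yes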